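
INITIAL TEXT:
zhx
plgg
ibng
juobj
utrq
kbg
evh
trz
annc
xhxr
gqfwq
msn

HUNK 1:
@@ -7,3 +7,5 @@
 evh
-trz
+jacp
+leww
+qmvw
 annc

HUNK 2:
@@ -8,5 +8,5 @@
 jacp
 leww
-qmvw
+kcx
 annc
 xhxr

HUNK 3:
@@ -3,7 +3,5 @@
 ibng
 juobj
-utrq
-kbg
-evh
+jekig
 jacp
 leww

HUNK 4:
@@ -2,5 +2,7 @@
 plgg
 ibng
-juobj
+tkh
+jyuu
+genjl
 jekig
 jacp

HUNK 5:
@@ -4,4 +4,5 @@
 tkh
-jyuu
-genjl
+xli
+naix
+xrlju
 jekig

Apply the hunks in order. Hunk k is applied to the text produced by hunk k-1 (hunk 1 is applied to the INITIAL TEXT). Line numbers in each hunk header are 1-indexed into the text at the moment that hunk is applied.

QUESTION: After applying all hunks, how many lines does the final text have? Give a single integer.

Answer: 15

Derivation:
Hunk 1: at line 7 remove [trz] add [jacp,leww,qmvw] -> 14 lines: zhx plgg ibng juobj utrq kbg evh jacp leww qmvw annc xhxr gqfwq msn
Hunk 2: at line 8 remove [qmvw] add [kcx] -> 14 lines: zhx plgg ibng juobj utrq kbg evh jacp leww kcx annc xhxr gqfwq msn
Hunk 3: at line 3 remove [utrq,kbg,evh] add [jekig] -> 12 lines: zhx plgg ibng juobj jekig jacp leww kcx annc xhxr gqfwq msn
Hunk 4: at line 2 remove [juobj] add [tkh,jyuu,genjl] -> 14 lines: zhx plgg ibng tkh jyuu genjl jekig jacp leww kcx annc xhxr gqfwq msn
Hunk 5: at line 4 remove [jyuu,genjl] add [xli,naix,xrlju] -> 15 lines: zhx plgg ibng tkh xli naix xrlju jekig jacp leww kcx annc xhxr gqfwq msn
Final line count: 15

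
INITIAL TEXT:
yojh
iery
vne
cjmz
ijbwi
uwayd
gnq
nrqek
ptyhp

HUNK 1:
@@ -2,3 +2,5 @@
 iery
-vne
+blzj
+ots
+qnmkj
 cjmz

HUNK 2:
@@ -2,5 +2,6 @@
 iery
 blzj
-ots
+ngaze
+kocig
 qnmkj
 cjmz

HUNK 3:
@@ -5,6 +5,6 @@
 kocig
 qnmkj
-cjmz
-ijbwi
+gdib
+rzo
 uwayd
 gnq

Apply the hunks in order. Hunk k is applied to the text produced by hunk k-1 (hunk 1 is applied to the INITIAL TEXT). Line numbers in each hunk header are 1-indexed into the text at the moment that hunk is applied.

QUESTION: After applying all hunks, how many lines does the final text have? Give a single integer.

Hunk 1: at line 2 remove [vne] add [blzj,ots,qnmkj] -> 11 lines: yojh iery blzj ots qnmkj cjmz ijbwi uwayd gnq nrqek ptyhp
Hunk 2: at line 2 remove [ots] add [ngaze,kocig] -> 12 lines: yojh iery blzj ngaze kocig qnmkj cjmz ijbwi uwayd gnq nrqek ptyhp
Hunk 3: at line 5 remove [cjmz,ijbwi] add [gdib,rzo] -> 12 lines: yojh iery blzj ngaze kocig qnmkj gdib rzo uwayd gnq nrqek ptyhp
Final line count: 12

Answer: 12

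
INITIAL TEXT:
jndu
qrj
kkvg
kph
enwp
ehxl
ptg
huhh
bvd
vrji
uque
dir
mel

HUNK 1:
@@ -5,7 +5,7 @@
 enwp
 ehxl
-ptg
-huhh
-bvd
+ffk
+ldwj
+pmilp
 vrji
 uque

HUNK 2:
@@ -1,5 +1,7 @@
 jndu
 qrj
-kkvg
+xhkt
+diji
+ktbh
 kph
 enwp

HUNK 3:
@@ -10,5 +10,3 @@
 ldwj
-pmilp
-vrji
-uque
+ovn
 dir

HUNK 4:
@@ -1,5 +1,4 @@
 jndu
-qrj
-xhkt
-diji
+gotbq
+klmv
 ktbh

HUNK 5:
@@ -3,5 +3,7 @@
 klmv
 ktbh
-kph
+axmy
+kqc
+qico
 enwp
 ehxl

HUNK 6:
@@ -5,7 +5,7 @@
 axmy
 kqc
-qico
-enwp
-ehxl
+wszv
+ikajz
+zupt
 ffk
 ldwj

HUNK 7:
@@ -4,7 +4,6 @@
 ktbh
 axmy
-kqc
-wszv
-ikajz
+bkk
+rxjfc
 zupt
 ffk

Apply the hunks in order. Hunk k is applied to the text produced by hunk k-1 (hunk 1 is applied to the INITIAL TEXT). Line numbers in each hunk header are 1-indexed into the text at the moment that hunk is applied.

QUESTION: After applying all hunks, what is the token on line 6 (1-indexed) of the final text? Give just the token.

Answer: bkk

Derivation:
Hunk 1: at line 5 remove [ptg,huhh,bvd] add [ffk,ldwj,pmilp] -> 13 lines: jndu qrj kkvg kph enwp ehxl ffk ldwj pmilp vrji uque dir mel
Hunk 2: at line 1 remove [kkvg] add [xhkt,diji,ktbh] -> 15 lines: jndu qrj xhkt diji ktbh kph enwp ehxl ffk ldwj pmilp vrji uque dir mel
Hunk 3: at line 10 remove [pmilp,vrji,uque] add [ovn] -> 13 lines: jndu qrj xhkt diji ktbh kph enwp ehxl ffk ldwj ovn dir mel
Hunk 4: at line 1 remove [qrj,xhkt,diji] add [gotbq,klmv] -> 12 lines: jndu gotbq klmv ktbh kph enwp ehxl ffk ldwj ovn dir mel
Hunk 5: at line 3 remove [kph] add [axmy,kqc,qico] -> 14 lines: jndu gotbq klmv ktbh axmy kqc qico enwp ehxl ffk ldwj ovn dir mel
Hunk 6: at line 5 remove [qico,enwp,ehxl] add [wszv,ikajz,zupt] -> 14 lines: jndu gotbq klmv ktbh axmy kqc wszv ikajz zupt ffk ldwj ovn dir mel
Hunk 7: at line 4 remove [kqc,wszv,ikajz] add [bkk,rxjfc] -> 13 lines: jndu gotbq klmv ktbh axmy bkk rxjfc zupt ffk ldwj ovn dir mel
Final line 6: bkk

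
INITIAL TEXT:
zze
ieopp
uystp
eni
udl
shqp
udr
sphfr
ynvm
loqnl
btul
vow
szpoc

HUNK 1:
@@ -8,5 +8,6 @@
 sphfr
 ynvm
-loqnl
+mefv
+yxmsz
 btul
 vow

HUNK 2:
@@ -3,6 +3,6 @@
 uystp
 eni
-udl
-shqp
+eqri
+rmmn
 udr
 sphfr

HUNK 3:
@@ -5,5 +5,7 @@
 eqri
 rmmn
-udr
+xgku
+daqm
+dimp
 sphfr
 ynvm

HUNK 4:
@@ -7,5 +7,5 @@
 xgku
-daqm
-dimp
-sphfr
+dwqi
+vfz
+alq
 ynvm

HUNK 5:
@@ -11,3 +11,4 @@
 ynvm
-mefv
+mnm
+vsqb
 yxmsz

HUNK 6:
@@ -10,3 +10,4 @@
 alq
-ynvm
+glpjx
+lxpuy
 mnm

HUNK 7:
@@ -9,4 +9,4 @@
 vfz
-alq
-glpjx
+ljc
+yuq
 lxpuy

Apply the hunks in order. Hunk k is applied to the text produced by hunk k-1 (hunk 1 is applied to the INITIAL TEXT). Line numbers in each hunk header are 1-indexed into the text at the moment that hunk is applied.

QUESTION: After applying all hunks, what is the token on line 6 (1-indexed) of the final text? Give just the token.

Hunk 1: at line 8 remove [loqnl] add [mefv,yxmsz] -> 14 lines: zze ieopp uystp eni udl shqp udr sphfr ynvm mefv yxmsz btul vow szpoc
Hunk 2: at line 3 remove [udl,shqp] add [eqri,rmmn] -> 14 lines: zze ieopp uystp eni eqri rmmn udr sphfr ynvm mefv yxmsz btul vow szpoc
Hunk 3: at line 5 remove [udr] add [xgku,daqm,dimp] -> 16 lines: zze ieopp uystp eni eqri rmmn xgku daqm dimp sphfr ynvm mefv yxmsz btul vow szpoc
Hunk 4: at line 7 remove [daqm,dimp,sphfr] add [dwqi,vfz,alq] -> 16 lines: zze ieopp uystp eni eqri rmmn xgku dwqi vfz alq ynvm mefv yxmsz btul vow szpoc
Hunk 5: at line 11 remove [mefv] add [mnm,vsqb] -> 17 lines: zze ieopp uystp eni eqri rmmn xgku dwqi vfz alq ynvm mnm vsqb yxmsz btul vow szpoc
Hunk 6: at line 10 remove [ynvm] add [glpjx,lxpuy] -> 18 lines: zze ieopp uystp eni eqri rmmn xgku dwqi vfz alq glpjx lxpuy mnm vsqb yxmsz btul vow szpoc
Hunk 7: at line 9 remove [alq,glpjx] add [ljc,yuq] -> 18 lines: zze ieopp uystp eni eqri rmmn xgku dwqi vfz ljc yuq lxpuy mnm vsqb yxmsz btul vow szpoc
Final line 6: rmmn

Answer: rmmn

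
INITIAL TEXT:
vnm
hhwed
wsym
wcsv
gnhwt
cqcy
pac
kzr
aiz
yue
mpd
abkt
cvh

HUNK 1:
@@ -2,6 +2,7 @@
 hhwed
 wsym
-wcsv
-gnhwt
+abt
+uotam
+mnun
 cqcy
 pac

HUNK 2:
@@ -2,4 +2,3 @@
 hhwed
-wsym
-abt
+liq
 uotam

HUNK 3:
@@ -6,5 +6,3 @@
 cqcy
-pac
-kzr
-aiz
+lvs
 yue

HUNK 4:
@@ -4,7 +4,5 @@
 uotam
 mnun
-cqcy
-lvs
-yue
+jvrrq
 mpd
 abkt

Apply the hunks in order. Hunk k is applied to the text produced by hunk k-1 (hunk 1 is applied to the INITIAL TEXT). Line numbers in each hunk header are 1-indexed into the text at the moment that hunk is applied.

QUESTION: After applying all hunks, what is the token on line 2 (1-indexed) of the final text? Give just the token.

Answer: hhwed

Derivation:
Hunk 1: at line 2 remove [wcsv,gnhwt] add [abt,uotam,mnun] -> 14 lines: vnm hhwed wsym abt uotam mnun cqcy pac kzr aiz yue mpd abkt cvh
Hunk 2: at line 2 remove [wsym,abt] add [liq] -> 13 lines: vnm hhwed liq uotam mnun cqcy pac kzr aiz yue mpd abkt cvh
Hunk 3: at line 6 remove [pac,kzr,aiz] add [lvs] -> 11 lines: vnm hhwed liq uotam mnun cqcy lvs yue mpd abkt cvh
Hunk 4: at line 4 remove [cqcy,lvs,yue] add [jvrrq] -> 9 lines: vnm hhwed liq uotam mnun jvrrq mpd abkt cvh
Final line 2: hhwed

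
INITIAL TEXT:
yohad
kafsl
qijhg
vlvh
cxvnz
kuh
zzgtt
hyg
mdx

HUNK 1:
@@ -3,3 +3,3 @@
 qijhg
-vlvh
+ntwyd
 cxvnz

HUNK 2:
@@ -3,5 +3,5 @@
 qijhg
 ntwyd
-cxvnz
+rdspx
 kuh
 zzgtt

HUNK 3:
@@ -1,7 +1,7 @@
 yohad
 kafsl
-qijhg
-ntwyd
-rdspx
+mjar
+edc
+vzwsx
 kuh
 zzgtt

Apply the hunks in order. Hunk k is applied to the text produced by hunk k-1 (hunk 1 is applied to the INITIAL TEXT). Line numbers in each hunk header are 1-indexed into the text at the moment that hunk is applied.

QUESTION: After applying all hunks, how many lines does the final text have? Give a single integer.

Hunk 1: at line 3 remove [vlvh] add [ntwyd] -> 9 lines: yohad kafsl qijhg ntwyd cxvnz kuh zzgtt hyg mdx
Hunk 2: at line 3 remove [cxvnz] add [rdspx] -> 9 lines: yohad kafsl qijhg ntwyd rdspx kuh zzgtt hyg mdx
Hunk 3: at line 1 remove [qijhg,ntwyd,rdspx] add [mjar,edc,vzwsx] -> 9 lines: yohad kafsl mjar edc vzwsx kuh zzgtt hyg mdx
Final line count: 9

Answer: 9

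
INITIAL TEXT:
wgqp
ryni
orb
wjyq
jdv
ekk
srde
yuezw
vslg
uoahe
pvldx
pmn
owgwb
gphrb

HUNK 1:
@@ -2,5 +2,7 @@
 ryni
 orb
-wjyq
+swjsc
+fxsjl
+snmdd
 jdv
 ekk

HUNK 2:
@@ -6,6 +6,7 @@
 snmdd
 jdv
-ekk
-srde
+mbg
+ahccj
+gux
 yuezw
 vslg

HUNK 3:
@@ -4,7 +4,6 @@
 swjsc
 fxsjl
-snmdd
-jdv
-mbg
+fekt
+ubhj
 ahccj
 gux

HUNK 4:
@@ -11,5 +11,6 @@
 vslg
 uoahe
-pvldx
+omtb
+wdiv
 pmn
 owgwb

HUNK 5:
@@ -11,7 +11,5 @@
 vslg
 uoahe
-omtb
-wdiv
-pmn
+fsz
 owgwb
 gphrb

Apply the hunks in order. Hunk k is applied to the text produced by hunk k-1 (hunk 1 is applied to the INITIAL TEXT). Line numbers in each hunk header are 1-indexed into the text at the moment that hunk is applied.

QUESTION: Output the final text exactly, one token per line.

Hunk 1: at line 2 remove [wjyq] add [swjsc,fxsjl,snmdd] -> 16 lines: wgqp ryni orb swjsc fxsjl snmdd jdv ekk srde yuezw vslg uoahe pvldx pmn owgwb gphrb
Hunk 2: at line 6 remove [ekk,srde] add [mbg,ahccj,gux] -> 17 lines: wgqp ryni orb swjsc fxsjl snmdd jdv mbg ahccj gux yuezw vslg uoahe pvldx pmn owgwb gphrb
Hunk 3: at line 4 remove [snmdd,jdv,mbg] add [fekt,ubhj] -> 16 lines: wgqp ryni orb swjsc fxsjl fekt ubhj ahccj gux yuezw vslg uoahe pvldx pmn owgwb gphrb
Hunk 4: at line 11 remove [pvldx] add [omtb,wdiv] -> 17 lines: wgqp ryni orb swjsc fxsjl fekt ubhj ahccj gux yuezw vslg uoahe omtb wdiv pmn owgwb gphrb
Hunk 5: at line 11 remove [omtb,wdiv,pmn] add [fsz] -> 15 lines: wgqp ryni orb swjsc fxsjl fekt ubhj ahccj gux yuezw vslg uoahe fsz owgwb gphrb

Answer: wgqp
ryni
orb
swjsc
fxsjl
fekt
ubhj
ahccj
gux
yuezw
vslg
uoahe
fsz
owgwb
gphrb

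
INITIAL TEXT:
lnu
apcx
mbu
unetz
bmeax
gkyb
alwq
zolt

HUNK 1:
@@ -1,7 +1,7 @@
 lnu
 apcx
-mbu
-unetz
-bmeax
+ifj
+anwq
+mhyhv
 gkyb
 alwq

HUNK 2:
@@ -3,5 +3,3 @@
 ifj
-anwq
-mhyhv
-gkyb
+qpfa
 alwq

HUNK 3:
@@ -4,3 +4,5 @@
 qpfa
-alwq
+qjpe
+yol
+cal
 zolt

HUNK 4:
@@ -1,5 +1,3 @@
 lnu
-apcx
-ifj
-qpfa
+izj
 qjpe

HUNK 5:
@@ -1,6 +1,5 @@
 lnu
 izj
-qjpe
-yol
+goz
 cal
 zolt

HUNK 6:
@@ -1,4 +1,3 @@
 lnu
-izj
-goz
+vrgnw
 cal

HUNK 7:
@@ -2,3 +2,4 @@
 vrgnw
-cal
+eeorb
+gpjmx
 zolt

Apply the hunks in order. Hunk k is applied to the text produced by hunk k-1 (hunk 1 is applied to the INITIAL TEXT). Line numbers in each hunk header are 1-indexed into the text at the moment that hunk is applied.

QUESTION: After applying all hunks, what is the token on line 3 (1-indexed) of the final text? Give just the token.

Answer: eeorb

Derivation:
Hunk 1: at line 1 remove [mbu,unetz,bmeax] add [ifj,anwq,mhyhv] -> 8 lines: lnu apcx ifj anwq mhyhv gkyb alwq zolt
Hunk 2: at line 3 remove [anwq,mhyhv,gkyb] add [qpfa] -> 6 lines: lnu apcx ifj qpfa alwq zolt
Hunk 3: at line 4 remove [alwq] add [qjpe,yol,cal] -> 8 lines: lnu apcx ifj qpfa qjpe yol cal zolt
Hunk 4: at line 1 remove [apcx,ifj,qpfa] add [izj] -> 6 lines: lnu izj qjpe yol cal zolt
Hunk 5: at line 1 remove [qjpe,yol] add [goz] -> 5 lines: lnu izj goz cal zolt
Hunk 6: at line 1 remove [izj,goz] add [vrgnw] -> 4 lines: lnu vrgnw cal zolt
Hunk 7: at line 2 remove [cal] add [eeorb,gpjmx] -> 5 lines: lnu vrgnw eeorb gpjmx zolt
Final line 3: eeorb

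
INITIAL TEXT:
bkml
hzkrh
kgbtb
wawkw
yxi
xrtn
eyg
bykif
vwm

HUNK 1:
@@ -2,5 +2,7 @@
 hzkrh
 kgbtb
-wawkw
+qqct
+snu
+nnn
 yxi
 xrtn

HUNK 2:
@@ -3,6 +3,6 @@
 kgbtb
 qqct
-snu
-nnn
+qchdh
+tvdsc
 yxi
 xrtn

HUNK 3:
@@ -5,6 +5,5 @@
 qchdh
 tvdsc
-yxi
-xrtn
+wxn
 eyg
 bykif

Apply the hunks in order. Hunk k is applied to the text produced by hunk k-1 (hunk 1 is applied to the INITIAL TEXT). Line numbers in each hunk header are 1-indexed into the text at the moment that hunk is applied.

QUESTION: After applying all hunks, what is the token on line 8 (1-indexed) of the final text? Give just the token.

Answer: eyg

Derivation:
Hunk 1: at line 2 remove [wawkw] add [qqct,snu,nnn] -> 11 lines: bkml hzkrh kgbtb qqct snu nnn yxi xrtn eyg bykif vwm
Hunk 2: at line 3 remove [snu,nnn] add [qchdh,tvdsc] -> 11 lines: bkml hzkrh kgbtb qqct qchdh tvdsc yxi xrtn eyg bykif vwm
Hunk 3: at line 5 remove [yxi,xrtn] add [wxn] -> 10 lines: bkml hzkrh kgbtb qqct qchdh tvdsc wxn eyg bykif vwm
Final line 8: eyg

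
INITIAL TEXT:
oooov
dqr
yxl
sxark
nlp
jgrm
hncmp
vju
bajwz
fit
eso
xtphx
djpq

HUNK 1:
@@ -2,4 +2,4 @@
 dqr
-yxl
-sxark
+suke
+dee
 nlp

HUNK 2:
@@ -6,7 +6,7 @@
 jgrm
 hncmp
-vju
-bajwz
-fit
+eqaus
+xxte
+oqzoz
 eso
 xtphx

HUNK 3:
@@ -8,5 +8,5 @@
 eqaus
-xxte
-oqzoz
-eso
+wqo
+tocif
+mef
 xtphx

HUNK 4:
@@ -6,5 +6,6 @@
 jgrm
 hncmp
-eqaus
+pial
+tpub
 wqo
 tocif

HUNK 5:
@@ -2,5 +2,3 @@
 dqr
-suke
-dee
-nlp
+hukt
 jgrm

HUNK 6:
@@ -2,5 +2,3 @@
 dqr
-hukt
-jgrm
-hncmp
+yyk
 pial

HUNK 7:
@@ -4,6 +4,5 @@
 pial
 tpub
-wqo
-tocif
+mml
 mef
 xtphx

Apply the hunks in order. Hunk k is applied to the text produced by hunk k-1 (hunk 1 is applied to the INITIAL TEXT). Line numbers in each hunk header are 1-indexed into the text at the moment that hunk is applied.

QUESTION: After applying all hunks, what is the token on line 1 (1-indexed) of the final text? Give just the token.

Answer: oooov

Derivation:
Hunk 1: at line 2 remove [yxl,sxark] add [suke,dee] -> 13 lines: oooov dqr suke dee nlp jgrm hncmp vju bajwz fit eso xtphx djpq
Hunk 2: at line 6 remove [vju,bajwz,fit] add [eqaus,xxte,oqzoz] -> 13 lines: oooov dqr suke dee nlp jgrm hncmp eqaus xxte oqzoz eso xtphx djpq
Hunk 3: at line 8 remove [xxte,oqzoz,eso] add [wqo,tocif,mef] -> 13 lines: oooov dqr suke dee nlp jgrm hncmp eqaus wqo tocif mef xtphx djpq
Hunk 4: at line 6 remove [eqaus] add [pial,tpub] -> 14 lines: oooov dqr suke dee nlp jgrm hncmp pial tpub wqo tocif mef xtphx djpq
Hunk 5: at line 2 remove [suke,dee,nlp] add [hukt] -> 12 lines: oooov dqr hukt jgrm hncmp pial tpub wqo tocif mef xtphx djpq
Hunk 6: at line 2 remove [hukt,jgrm,hncmp] add [yyk] -> 10 lines: oooov dqr yyk pial tpub wqo tocif mef xtphx djpq
Hunk 7: at line 4 remove [wqo,tocif] add [mml] -> 9 lines: oooov dqr yyk pial tpub mml mef xtphx djpq
Final line 1: oooov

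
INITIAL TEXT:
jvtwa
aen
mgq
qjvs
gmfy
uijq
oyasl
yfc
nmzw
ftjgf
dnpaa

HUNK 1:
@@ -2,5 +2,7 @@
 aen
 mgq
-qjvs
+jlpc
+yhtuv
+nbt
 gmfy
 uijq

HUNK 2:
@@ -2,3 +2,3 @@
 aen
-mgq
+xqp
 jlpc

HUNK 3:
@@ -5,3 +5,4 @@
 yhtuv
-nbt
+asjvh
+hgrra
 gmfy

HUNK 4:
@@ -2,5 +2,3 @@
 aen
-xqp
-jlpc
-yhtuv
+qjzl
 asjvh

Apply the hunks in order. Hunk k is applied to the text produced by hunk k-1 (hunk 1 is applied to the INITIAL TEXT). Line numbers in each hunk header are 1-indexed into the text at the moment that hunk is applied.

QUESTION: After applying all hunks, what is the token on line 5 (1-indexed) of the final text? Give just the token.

Hunk 1: at line 2 remove [qjvs] add [jlpc,yhtuv,nbt] -> 13 lines: jvtwa aen mgq jlpc yhtuv nbt gmfy uijq oyasl yfc nmzw ftjgf dnpaa
Hunk 2: at line 2 remove [mgq] add [xqp] -> 13 lines: jvtwa aen xqp jlpc yhtuv nbt gmfy uijq oyasl yfc nmzw ftjgf dnpaa
Hunk 3: at line 5 remove [nbt] add [asjvh,hgrra] -> 14 lines: jvtwa aen xqp jlpc yhtuv asjvh hgrra gmfy uijq oyasl yfc nmzw ftjgf dnpaa
Hunk 4: at line 2 remove [xqp,jlpc,yhtuv] add [qjzl] -> 12 lines: jvtwa aen qjzl asjvh hgrra gmfy uijq oyasl yfc nmzw ftjgf dnpaa
Final line 5: hgrra

Answer: hgrra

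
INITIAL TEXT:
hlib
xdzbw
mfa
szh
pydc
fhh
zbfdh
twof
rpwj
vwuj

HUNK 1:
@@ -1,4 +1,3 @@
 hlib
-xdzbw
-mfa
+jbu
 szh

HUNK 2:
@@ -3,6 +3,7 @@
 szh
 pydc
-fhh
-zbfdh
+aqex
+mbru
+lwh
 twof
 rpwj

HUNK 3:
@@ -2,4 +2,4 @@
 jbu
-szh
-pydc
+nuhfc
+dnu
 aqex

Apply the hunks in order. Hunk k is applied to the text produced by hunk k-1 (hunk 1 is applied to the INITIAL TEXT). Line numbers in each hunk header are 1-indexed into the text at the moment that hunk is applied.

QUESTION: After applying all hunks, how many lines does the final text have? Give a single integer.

Answer: 10

Derivation:
Hunk 1: at line 1 remove [xdzbw,mfa] add [jbu] -> 9 lines: hlib jbu szh pydc fhh zbfdh twof rpwj vwuj
Hunk 2: at line 3 remove [fhh,zbfdh] add [aqex,mbru,lwh] -> 10 lines: hlib jbu szh pydc aqex mbru lwh twof rpwj vwuj
Hunk 3: at line 2 remove [szh,pydc] add [nuhfc,dnu] -> 10 lines: hlib jbu nuhfc dnu aqex mbru lwh twof rpwj vwuj
Final line count: 10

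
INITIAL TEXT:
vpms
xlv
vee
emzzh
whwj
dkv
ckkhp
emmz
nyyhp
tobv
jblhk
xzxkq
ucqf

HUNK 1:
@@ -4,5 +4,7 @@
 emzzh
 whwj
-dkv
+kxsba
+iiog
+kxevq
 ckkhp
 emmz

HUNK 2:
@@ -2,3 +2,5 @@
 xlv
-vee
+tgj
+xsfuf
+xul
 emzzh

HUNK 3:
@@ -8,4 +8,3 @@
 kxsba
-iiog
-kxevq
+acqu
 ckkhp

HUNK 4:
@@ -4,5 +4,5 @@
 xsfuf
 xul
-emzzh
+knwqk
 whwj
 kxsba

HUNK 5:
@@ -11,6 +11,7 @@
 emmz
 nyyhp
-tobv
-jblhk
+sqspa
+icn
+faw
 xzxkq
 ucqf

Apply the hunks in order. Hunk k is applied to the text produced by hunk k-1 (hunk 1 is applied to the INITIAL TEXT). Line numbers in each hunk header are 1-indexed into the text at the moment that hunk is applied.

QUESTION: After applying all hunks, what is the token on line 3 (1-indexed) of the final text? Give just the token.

Answer: tgj

Derivation:
Hunk 1: at line 4 remove [dkv] add [kxsba,iiog,kxevq] -> 15 lines: vpms xlv vee emzzh whwj kxsba iiog kxevq ckkhp emmz nyyhp tobv jblhk xzxkq ucqf
Hunk 2: at line 2 remove [vee] add [tgj,xsfuf,xul] -> 17 lines: vpms xlv tgj xsfuf xul emzzh whwj kxsba iiog kxevq ckkhp emmz nyyhp tobv jblhk xzxkq ucqf
Hunk 3: at line 8 remove [iiog,kxevq] add [acqu] -> 16 lines: vpms xlv tgj xsfuf xul emzzh whwj kxsba acqu ckkhp emmz nyyhp tobv jblhk xzxkq ucqf
Hunk 4: at line 4 remove [emzzh] add [knwqk] -> 16 lines: vpms xlv tgj xsfuf xul knwqk whwj kxsba acqu ckkhp emmz nyyhp tobv jblhk xzxkq ucqf
Hunk 5: at line 11 remove [tobv,jblhk] add [sqspa,icn,faw] -> 17 lines: vpms xlv tgj xsfuf xul knwqk whwj kxsba acqu ckkhp emmz nyyhp sqspa icn faw xzxkq ucqf
Final line 3: tgj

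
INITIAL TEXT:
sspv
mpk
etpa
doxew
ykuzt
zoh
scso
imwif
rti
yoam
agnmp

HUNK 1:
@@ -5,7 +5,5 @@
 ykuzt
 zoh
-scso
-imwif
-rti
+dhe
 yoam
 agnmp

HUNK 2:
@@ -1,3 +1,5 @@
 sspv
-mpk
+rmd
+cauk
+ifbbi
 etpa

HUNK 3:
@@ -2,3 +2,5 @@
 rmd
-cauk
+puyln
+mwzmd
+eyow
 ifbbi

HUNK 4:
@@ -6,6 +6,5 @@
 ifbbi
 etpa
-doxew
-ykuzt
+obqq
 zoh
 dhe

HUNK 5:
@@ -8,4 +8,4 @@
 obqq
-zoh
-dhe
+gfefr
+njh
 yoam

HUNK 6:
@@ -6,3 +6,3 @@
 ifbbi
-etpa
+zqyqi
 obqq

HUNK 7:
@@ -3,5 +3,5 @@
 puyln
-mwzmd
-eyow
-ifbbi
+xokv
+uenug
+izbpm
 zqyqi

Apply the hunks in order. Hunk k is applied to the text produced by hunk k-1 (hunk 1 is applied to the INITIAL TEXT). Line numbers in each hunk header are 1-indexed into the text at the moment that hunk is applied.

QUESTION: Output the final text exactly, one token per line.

Hunk 1: at line 5 remove [scso,imwif,rti] add [dhe] -> 9 lines: sspv mpk etpa doxew ykuzt zoh dhe yoam agnmp
Hunk 2: at line 1 remove [mpk] add [rmd,cauk,ifbbi] -> 11 lines: sspv rmd cauk ifbbi etpa doxew ykuzt zoh dhe yoam agnmp
Hunk 3: at line 2 remove [cauk] add [puyln,mwzmd,eyow] -> 13 lines: sspv rmd puyln mwzmd eyow ifbbi etpa doxew ykuzt zoh dhe yoam agnmp
Hunk 4: at line 6 remove [doxew,ykuzt] add [obqq] -> 12 lines: sspv rmd puyln mwzmd eyow ifbbi etpa obqq zoh dhe yoam agnmp
Hunk 5: at line 8 remove [zoh,dhe] add [gfefr,njh] -> 12 lines: sspv rmd puyln mwzmd eyow ifbbi etpa obqq gfefr njh yoam agnmp
Hunk 6: at line 6 remove [etpa] add [zqyqi] -> 12 lines: sspv rmd puyln mwzmd eyow ifbbi zqyqi obqq gfefr njh yoam agnmp
Hunk 7: at line 3 remove [mwzmd,eyow,ifbbi] add [xokv,uenug,izbpm] -> 12 lines: sspv rmd puyln xokv uenug izbpm zqyqi obqq gfefr njh yoam agnmp

Answer: sspv
rmd
puyln
xokv
uenug
izbpm
zqyqi
obqq
gfefr
njh
yoam
agnmp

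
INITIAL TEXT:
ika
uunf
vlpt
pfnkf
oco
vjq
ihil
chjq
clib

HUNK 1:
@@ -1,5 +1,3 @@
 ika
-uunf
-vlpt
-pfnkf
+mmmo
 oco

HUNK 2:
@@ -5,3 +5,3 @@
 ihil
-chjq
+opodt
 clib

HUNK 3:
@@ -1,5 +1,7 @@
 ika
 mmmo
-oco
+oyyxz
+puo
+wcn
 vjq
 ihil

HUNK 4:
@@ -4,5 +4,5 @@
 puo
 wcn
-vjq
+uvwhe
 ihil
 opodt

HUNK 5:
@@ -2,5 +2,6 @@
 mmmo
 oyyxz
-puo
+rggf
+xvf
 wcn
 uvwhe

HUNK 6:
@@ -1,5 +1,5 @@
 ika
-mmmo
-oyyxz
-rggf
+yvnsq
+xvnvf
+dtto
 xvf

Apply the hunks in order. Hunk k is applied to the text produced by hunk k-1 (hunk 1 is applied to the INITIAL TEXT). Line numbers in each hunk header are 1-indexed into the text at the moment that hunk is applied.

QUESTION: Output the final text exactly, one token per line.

Answer: ika
yvnsq
xvnvf
dtto
xvf
wcn
uvwhe
ihil
opodt
clib

Derivation:
Hunk 1: at line 1 remove [uunf,vlpt,pfnkf] add [mmmo] -> 7 lines: ika mmmo oco vjq ihil chjq clib
Hunk 2: at line 5 remove [chjq] add [opodt] -> 7 lines: ika mmmo oco vjq ihil opodt clib
Hunk 3: at line 1 remove [oco] add [oyyxz,puo,wcn] -> 9 lines: ika mmmo oyyxz puo wcn vjq ihil opodt clib
Hunk 4: at line 4 remove [vjq] add [uvwhe] -> 9 lines: ika mmmo oyyxz puo wcn uvwhe ihil opodt clib
Hunk 5: at line 2 remove [puo] add [rggf,xvf] -> 10 lines: ika mmmo oyyxz rggf xvf wcn uvwhe ihil opodt clib
Hunk 6: at line 1 remove [mmmo,oyyxz,rggf] add [yvnsq,xvnvf,dtto] -> 10 lines: ika yvnsq xvnvf dtto xvf wcn uvwhe ihil opodt clib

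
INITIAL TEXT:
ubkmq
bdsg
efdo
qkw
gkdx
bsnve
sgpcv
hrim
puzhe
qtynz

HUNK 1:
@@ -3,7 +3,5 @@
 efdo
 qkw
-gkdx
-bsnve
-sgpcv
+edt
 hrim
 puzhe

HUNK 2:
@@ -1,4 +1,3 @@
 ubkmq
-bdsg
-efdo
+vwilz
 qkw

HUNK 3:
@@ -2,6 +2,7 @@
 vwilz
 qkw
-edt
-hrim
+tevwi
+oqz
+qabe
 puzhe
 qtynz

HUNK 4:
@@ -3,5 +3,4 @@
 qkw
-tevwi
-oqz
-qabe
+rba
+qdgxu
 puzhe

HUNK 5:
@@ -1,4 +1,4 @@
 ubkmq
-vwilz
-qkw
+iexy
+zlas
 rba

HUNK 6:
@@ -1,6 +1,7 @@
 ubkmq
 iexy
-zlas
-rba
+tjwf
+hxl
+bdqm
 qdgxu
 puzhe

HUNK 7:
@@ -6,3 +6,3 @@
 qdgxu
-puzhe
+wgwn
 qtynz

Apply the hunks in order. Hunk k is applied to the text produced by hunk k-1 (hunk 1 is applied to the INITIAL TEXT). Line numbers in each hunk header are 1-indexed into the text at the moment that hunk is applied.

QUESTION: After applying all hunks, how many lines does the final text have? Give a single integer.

Answer: 8

Derivation:
Hunk 1: at line 3 remove [gkdx,bsnve,sgpcv] add [edt] -> 8 lines: ubkmq bdsg efdo qkw edt hrim puzhe qtynz
Hunk 2: at line 1 remove [bdsg,efdo] add [vwilz] -> 7 lines: ubkmq vwilz qkw edt hrim puzhe qtynz
Hunk 3: at line 2 remove [edt,hrim] add [tevwi,oqz,qabe] -> 8 lines: ubkmq vwilz qkw tevwi oqz qabe puzhe qtynz
Hunk 4: at line 3 remove [tevwi,oqz,qabe] add [rba,qdgxu] -> 7 lines: ubkmq vwilz qkw rba qdgxu puzhe qtynz
Hunk 5: at line 1 remove [vwilz,qkw] add [iexy,zlas] -> 7 lines: ubkmq iexy zlas rba qdgxu puzhe qtynz
Hunk 6: at line 1 remove [zlas,rba] add [tjwf,hxl,bdqm] -> 8 lines: ubkmq iexy tjwf hxl bdqm qdgxu puzhe qtynz
Hunk 7: at line 6 remove [puzhe] add [wgwn] -> 8 lines: ubkmq iexy tjwf hxl bdqm qdgxu wgwn qtynz
Final line count: 8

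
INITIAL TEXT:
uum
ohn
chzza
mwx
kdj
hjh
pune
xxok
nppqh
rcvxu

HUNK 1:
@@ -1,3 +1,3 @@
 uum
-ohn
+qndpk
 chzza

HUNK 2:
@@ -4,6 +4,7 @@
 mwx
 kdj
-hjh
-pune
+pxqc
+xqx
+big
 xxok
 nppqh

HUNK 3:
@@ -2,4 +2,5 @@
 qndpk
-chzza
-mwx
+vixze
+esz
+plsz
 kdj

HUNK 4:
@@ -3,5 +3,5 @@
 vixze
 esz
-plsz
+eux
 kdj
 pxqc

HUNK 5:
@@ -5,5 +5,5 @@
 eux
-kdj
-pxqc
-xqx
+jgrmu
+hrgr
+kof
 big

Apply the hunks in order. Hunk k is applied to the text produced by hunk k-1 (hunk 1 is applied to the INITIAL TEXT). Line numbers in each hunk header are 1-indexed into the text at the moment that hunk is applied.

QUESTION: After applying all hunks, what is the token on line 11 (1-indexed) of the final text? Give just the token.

Answer: nppqh

Derivation:
Hunk 1: at line 1 remove [ohn] add [qndpk] -> 10 lines: uum qndpk chzza mwx kdj hjh pune xxok nppqh rcvxu
Hunk 2: at line 4 remove [hjh,pune] add [pxqc,xqx,big] -> 11 lines: uum qndpk chzza mwx kdj pxqc xqx big xxok nppqh rcvxu
Hunk 3: at line 2 remove [chzza,mwx] add [vixze,esz,plsz] -> 12 lines: uum qndpk vixze esz plsz kdj pxqc xqx big xxok nppqh rcvxu
Hunk 4: at line 3 remove [plsz] add [eux] -> 12 lines: uum qndpk vixze esz eux kdj pxqc xqx big xxok nppqh rcvxu
Hunk 5: at line 5 remove [kdj,pxqc,xqx] add [jgrmu,hrgr,kof] -> 12 lines: uum qndpk vixze esz eux jgrmu hrgr kof big xxok nppqh rcvxu
Final line 11: nppqh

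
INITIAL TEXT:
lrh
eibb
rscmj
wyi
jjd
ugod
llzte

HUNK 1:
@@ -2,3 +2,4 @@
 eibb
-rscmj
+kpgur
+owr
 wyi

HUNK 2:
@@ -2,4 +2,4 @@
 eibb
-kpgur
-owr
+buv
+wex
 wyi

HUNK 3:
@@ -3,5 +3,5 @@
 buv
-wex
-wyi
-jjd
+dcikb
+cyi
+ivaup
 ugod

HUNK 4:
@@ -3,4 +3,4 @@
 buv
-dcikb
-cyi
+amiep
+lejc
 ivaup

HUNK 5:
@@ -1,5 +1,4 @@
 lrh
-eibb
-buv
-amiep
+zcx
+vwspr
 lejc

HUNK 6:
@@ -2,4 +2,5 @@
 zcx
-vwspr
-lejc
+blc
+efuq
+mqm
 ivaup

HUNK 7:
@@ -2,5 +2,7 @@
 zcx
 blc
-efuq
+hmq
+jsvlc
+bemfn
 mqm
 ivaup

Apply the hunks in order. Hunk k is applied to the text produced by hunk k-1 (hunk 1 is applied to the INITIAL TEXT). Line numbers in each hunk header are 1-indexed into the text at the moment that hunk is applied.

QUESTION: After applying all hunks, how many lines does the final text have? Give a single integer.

Answer: 10

Derivation:
Hunk 1: at line 2 remove [rscmj] add [kpgur,owr] -> 8 lines: lrh eibb kpgur owr wyi jjd ugod llzte
Hunk 2: at line 2 remove [kpgur,owr] add [buv,wex] -> 8 lines: lrh eibb buv wex wyi jjd ugod llzte
Hunk 3: at line 3 remove [wex,wyi,jjd] add [dcikb,cyi,ivaup] -> 8 lines: lrh eibb buv dcikb cyi ivaup ugod llzte
Hunk 4: at line 3 remove [dcikb,cyi] add [amiep,lejc] -> 8 lines: lrh eibb buv amiep lejc ivaup ugod llzte
Hunk 5: at line 1 remove [eibb,buv,amiep] add [zcx,vwspr] -> 7 lines: lrh zcx vwspr lejc ivaup ugod llzte
Hunk 6: at line 2 remove [vwspr,lejc] add [blc,efuq,mqm] -> 8 lines: lrh zcx blc efuq mqm ivaup ugod llzte
Hunk 7: at line 2 remove [efuq] add [hmq,jsvlc,bemfn] -> 10 lines: lrh zcx blc hmq jsvlc bemfn mqm ivaup ugod llzte
Final line count: 10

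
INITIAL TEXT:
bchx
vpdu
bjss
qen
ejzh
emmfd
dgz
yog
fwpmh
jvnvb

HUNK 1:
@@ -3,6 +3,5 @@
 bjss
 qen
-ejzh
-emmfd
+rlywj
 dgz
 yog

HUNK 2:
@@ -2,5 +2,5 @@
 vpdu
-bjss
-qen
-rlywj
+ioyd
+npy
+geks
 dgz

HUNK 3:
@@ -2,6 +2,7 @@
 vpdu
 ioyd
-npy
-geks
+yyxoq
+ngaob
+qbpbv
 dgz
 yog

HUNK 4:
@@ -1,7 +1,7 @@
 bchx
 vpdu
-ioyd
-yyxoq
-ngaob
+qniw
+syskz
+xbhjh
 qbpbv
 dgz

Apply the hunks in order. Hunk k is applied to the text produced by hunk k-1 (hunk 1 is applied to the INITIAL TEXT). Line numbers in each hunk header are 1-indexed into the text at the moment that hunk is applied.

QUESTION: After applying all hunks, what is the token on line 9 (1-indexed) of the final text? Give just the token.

Hunk 1: at line 3 remove [ejzh,emmfd] add [rlywj] -> 9 lines: bchx vpdu bjss qen rlywj dgz yog fwpmh jvnvb
Hunk 2: at line 2 remove [bjss,qen,rlywj] add [ioyd,npy,geks] -> 9 lines: bchx vpdu ioyd npy geks dgz yog fwpmh jvnvb
Hunk 3: at line 2 remove [npy,geks] add [yyxoq,ngaob,qbpbv] -> 10 lines: bchx vpdu ioyd yyxoq ngaob qbpbv dgz yog fwpmh jvnvb
Hunk 4: at line 1 remove [ioyd,yyxoq,ngaob] add [qniw,syskz,xbhjh] -> 10 lines: bchx vpdu qniw syskz xbhjh qbpbv dgz yog fwpmh jvnvb
Final line 9: fwpmh

Answer: fwpmh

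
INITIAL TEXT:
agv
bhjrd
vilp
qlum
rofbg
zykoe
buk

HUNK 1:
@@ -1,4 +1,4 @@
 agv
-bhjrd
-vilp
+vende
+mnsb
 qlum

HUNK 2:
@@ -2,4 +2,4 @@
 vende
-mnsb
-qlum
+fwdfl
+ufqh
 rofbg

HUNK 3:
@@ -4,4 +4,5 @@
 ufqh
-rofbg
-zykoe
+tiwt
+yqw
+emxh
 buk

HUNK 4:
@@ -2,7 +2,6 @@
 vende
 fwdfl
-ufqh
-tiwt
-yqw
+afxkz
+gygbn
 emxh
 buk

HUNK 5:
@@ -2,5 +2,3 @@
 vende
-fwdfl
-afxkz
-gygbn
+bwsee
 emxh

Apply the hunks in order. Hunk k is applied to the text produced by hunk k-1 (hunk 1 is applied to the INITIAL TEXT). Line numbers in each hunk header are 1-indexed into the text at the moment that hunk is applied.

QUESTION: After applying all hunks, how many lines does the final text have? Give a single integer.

Hunk 1: at line 1 remove [bhjrd,vilp] add [vende,mnsb] -> 7 lines: agv vende mnsb qlum rofbg zykoe buk
Hunk 2: at line 2 remove [mnsb,qlum] add [fwdfl,ufqh] -> 7 lines: agv vende fwdfl ufqh rofbg zykoe buk
Hunk 3: at line 4 remove [rofbg,zykoe] add [tiwt,yqw,emxh] -> 8 lines: agv vende fwdfl ufqh tiwt yqw emxh buk
Hunk 4: at line 2 remove [ufqh,tiwt,yqw] add [afxkz,gygbn] -> 7 lines: agv vende fwdfl afxkz gygbn emxh buk
Hunk 5: at line 2 remove [fwdfl,afxkz,gygbn] add [bwsee] -> 5 lines: agv vende bwsee emxh buk
Final line count: 5

Answer: 5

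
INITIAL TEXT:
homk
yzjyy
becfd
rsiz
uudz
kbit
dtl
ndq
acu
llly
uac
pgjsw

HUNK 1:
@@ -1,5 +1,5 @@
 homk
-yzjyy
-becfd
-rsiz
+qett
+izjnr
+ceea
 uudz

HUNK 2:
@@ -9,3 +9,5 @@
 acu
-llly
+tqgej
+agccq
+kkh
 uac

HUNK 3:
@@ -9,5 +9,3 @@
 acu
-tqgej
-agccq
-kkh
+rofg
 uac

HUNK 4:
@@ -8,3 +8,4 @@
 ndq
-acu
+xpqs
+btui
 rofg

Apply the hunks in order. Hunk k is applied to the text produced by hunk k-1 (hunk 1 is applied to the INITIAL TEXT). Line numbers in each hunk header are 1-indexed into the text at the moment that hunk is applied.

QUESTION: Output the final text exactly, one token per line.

Answer: homk
qett
izjnr
ceea
uudz
kbit
dtl
ndq
xpqs
btui
rofg
uac
pgjsw

Derivation:
Hunk 1: at line 1 remove [yzjyy,becfd,rsiz] add [qett,izjnr,ceea] -> 12 lines: homk qett izjnr ceea uudz kbit dtl ndq acu llly uac pgjsw
Hunk 2: at line 9 remove [llly] add [tqgej,agccq,kkh] -> 14 lines: homk qett izjnr ceea uudz kbit dtl ndq acu tqgej agccq kkh uac pgjsw
Hunk 3: at line 9 remove [tqgej,agccq,kkh] add [rofg] -> 12 lines: homk qett izjnr ceea uudz kbit dtl ndq acu rofg uac pgjsw
Hunk 4: at line 8 remove [acu] add [xpqs,btui] -> 13 lines: homk qett izjnr ceea uudz kbit dtl ndq xpqs btui rofg uac pgjsw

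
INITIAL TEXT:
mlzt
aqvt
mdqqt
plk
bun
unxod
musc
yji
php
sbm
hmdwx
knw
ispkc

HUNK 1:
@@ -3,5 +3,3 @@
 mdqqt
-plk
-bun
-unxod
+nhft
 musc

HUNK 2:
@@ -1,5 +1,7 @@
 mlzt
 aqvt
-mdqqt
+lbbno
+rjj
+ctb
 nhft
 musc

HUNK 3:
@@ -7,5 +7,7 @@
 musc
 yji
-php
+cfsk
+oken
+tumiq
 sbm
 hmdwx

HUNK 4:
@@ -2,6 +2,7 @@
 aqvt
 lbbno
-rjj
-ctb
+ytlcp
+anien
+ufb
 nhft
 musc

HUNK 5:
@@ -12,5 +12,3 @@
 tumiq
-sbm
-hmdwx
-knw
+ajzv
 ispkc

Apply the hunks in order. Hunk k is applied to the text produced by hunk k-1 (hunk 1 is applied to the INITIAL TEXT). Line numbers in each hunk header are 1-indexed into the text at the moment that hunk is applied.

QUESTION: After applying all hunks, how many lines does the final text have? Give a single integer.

Hunk 1: at line 3 remove [plk,bun,unxod] add [nhft] -> 11 lines: mlzt aqvt mdqqt nhft musc yji php sbm hmdwx knw ispkc
Hunk 2: at line 1 remove [mdqqt] add [lbbno,rjj,ctb] -> 13 lines: mlzt aqvt lbbno rjj ctb nhft musc yji php sbm hmdwx knw ispkc
Hunk 3: at line 7 remove [php] add [cfsk,oken,tumiq] -> 15 lines: mlzt aqvt lbbno rjj ctb nhft musc yji cfsk oken tumiq sbm hmdwx knw ispkc
Hunk 4: at line 2 remove [rjj,ctb] add [ytlcp,anien,ufb] -> 16 lines: mlzt aqvt lbbno ytlcp anien ufb nhft musc yji cfsk oken tumiq sbm hmdwx knw ispkc
Hunk 5: at line 12 remove [sbm,hmdwx,knw] add [ajzv] -> 14 lines: mlzt aqvt lbbno ytlcp anien ufb nhft musc yji cfsk oken tumiq ajzv ispkc
Final line count: 14

Answer: 14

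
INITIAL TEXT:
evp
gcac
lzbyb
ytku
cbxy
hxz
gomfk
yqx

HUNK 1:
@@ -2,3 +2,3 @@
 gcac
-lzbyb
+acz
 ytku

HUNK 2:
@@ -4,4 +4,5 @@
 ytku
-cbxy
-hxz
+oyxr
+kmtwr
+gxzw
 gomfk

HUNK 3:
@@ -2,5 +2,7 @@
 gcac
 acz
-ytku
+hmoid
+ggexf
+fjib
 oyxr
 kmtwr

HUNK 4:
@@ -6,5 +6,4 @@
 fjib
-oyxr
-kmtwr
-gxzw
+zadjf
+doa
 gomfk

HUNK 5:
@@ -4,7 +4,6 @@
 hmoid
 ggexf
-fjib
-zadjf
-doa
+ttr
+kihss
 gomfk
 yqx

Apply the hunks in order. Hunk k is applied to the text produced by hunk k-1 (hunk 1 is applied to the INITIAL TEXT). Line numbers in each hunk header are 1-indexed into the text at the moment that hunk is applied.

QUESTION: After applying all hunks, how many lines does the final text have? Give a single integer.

Answer: 9

Derivation:
Hunk 1: at line 2 remove [lzbyb] add [acz] -> 8 lines: evp gcac acz ytku cbxy hxz gomfk yqx
Hunk 2: at line 4 remove [cbxy,hxz] add [oyxr,kmtwr,gxzw] -> 9 lines: evp gcac acz ytku oyxr kmtwr gxzw gomfk yqx
Hunk 3: at line 2 remove [ytku] add [hmoid,ggexf,fjib] -> 11 lines: evp gcac acz hmoid ggexf fjib oyxr kmtwr gxzw gomfk yqx
Hunk 4: at line 6 remove [oyxr,kmtwr,gxzw] add [zadjf,doa] -> 10 lines: evp gcac acz hmoid ggexf fjib zadjf doa gomfk yqx
Hunk 5: at line 4 remove [fjib,zadjf,doa] add [ttr,kihss] -> 9 lines: evp gcac acz hmoid ggexf ttr kihss gomfk yqx
Final line count: 9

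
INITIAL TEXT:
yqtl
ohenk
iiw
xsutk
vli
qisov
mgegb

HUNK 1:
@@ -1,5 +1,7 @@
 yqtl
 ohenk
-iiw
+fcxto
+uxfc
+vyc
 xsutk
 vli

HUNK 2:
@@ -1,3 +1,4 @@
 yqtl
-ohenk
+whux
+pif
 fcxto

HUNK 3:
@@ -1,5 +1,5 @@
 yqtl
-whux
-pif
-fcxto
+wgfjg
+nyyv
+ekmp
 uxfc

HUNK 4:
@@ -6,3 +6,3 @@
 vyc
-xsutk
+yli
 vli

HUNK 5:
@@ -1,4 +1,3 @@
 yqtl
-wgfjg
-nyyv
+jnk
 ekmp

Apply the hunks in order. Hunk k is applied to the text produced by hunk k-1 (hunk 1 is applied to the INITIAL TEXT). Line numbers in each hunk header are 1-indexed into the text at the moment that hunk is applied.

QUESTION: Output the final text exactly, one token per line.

Answer: yqtl
jnk
ekmp
uxfc
vyc
yli
vli
qisov
mgegb

Derivation:
Hunk 1: at line 1 remove [iiw] add [fcxto,uxfc,vyc] -> 9 lines: yqtl ohenk fcxto uxfc vyc xsutk vli qisov mgegb
Hunk 2: at line 1 remove [ohenk] add [whux,pif] -> 10 lines: yqtl whux pif fcxto uxfc vyc xsutk vli qisov mgegb
Hunk 3: at line 1 remove [whux,pif,fcxto] add [wgfjg,nyyv,ekmp] -> 10 lines: yqtl wgfjg nyyv ekmp uxfc vyc xsutk vli qisov mgegb
Hunk 4: at line 6 remove [xsutk] add [yli] -> 10 lines: yqtl wgfjg nyyv ekmp uxfc vyc yli vli qisov mgegb
Hunk 5: at line 1 remove [wgfjg,nyyv] add [jnk] -> 9 lines: yqtl jnk ekmp uxfc vyc yli vli qisov mgegb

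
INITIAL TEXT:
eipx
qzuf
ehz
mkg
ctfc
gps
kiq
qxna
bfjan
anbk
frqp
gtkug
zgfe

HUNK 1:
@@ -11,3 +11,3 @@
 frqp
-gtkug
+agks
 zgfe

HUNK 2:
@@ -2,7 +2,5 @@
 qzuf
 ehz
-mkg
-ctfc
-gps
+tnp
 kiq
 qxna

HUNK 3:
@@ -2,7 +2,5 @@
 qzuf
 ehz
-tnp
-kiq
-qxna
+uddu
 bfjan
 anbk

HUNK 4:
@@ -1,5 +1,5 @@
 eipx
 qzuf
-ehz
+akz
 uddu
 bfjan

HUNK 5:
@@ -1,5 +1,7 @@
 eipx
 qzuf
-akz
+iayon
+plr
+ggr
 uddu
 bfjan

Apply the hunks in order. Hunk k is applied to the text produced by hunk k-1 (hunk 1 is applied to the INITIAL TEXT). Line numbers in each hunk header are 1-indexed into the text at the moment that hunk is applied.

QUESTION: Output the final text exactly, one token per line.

Hunk 1: at line 11 remove [gtkug] add [agks] -> 13 lines: eipx qzuf ehz mkg ctfc gps kiq qxna bfjan anbk frqp agks zgfe
Hunk 2: at line 2 remove [mkg,ctfc,gps] add [tnp] -> 11 lines: eipx qzuf ehz tnp kiq qxna bfjan anbk frqp agks zgfe
Hunk 3: at line 2 remove [tnp,kiq,qxna] add [uddu] -> 9 lines: eipx qzuf ehz uddu bfjan anbk frqp agks zgfe
Hunk 4: at line 1 remove [ehz] add [akz] -> 9 lines: eipx qzuf akz uddu bfjan anbk frqp agks zgfe
Hunk 5: at line 1 remove [akz] add [iayon,plr,ggr] -> 11 lines: eipx qzuf iayon plr ggr uddu bfjan anbk frqp agks zgfe

Answer: eipx
qzuf
iayon
plr
ggr
uddu
bfjan
anbk
frqp
agks
zgfe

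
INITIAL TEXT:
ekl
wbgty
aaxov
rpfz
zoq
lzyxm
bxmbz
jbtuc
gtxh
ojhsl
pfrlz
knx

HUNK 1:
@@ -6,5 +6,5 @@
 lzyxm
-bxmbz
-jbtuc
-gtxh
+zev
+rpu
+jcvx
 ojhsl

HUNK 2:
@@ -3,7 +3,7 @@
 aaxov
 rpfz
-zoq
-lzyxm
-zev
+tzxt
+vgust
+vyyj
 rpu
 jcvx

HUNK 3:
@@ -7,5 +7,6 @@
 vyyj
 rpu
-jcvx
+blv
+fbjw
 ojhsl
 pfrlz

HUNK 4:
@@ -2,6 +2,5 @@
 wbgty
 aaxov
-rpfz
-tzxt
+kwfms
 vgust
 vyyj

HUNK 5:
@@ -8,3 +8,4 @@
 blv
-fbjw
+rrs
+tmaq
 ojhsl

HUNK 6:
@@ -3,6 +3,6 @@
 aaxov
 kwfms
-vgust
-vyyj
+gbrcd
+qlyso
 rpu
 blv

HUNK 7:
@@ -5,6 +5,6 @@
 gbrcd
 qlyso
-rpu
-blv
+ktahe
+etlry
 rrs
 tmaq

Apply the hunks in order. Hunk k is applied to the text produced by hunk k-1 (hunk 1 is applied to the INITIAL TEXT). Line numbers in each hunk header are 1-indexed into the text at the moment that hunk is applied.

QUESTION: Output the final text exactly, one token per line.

Hunk 1: at line 6 remove [bxmbz,jbtuc,gtxh] add [zev,rpu,jcvx] -> 12 lines: ekl wbgty aaxov rpfz zoq lzyxm zev rpu jcvx ojhsl pfrlz knx
Hunk 2: at line 3 remove [zoq,lzyxm,zev] add [tzxt,vgust,vyyj] -> 12 lines: ekl wbgty aaxov rpfz tzxt vgust vyyj rpu jcvx ojhsl pfrlz knx
Hunk 3: at line 7 remove [jcvx] add [blv,fbjw] -> 13 lines: ekl wbgty aaxov rpfz tzxt vgust vyyj rpu blv fbjw ojhsl pfrlz knx
Hunk 4: at line 2 remove [rpfz,tzxt] add [kwfms] -> 12 lines: ekl wbgty aaxov kwfms vgust vyyj rpu blv fbjw ojhsl pfrlz knx
Hunk 5: at line 8 remove [fbjw] add [rrs,tmaq] -> 13 lines: ekl wbgty aaxov kwfms vgust vyyj rpu blv rrs tmaq ojhsl pfrlz knx
Hunk 6: at line 3 remove [vgust,vyyj] add [gbrcd,qlyso] -> 13 lines: ekl wbgty aaxov kwfms gbrcd qlyso rpu blv rrs tmaq ojhsl pfrlz knx
Hunk 7: at line 5 remove [rpu,blv] add [ktahe,etlry] -> 13 lines: ekl wbgty aaxov kwfms gbrcd qlyso ktahe etlry rrs tmaq ojhsl pfrlz knx

Answer: ekl
wbgty
aaxov
kwfms
gbrcd
qlyso
ktahe
etlry
rrs
tmaq
ojhsl
pfrlz
knx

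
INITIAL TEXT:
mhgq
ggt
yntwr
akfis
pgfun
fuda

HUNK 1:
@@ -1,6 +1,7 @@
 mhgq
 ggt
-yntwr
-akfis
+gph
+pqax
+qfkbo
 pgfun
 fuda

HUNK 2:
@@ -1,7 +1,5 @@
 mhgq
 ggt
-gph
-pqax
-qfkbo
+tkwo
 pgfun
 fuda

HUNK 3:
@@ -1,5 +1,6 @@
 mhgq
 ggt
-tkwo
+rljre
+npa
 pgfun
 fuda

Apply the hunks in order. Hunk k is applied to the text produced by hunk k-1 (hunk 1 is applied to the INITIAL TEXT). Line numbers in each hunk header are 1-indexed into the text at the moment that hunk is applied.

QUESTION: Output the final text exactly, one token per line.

Answer: mhgq
ggt
rljre
npa
pgfun
fuda

Derivation:
Hunk 1: at line 1 remove [yntwr,akfis] add [gph,pqax,qfkbo] -> 7 lines: mhgq ggt gph pqax qfkbo pgfun fuda
Hunk 2: at line 1 remove [gph,pqax,qfkbo] add [tkwo] -> 5 lines: mhgq ggt tkwo pgfun fuda
Hunk 3: at line 1 remove [tkwo] add [rljre,npa] -> 6 lines: mhgq ggt rljre npa pgfun fuda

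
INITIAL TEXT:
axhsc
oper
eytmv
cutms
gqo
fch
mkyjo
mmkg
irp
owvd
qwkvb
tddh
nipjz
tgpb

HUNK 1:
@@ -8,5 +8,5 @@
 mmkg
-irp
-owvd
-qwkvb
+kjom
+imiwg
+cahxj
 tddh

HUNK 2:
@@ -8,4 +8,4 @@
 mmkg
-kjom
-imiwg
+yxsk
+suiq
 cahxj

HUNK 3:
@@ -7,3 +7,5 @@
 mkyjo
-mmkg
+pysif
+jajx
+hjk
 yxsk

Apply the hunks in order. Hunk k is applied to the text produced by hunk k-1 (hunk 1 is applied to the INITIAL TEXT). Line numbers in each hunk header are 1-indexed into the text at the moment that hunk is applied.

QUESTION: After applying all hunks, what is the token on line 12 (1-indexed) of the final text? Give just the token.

Answer: suiq

Derivation:
Hunk 1: at line 8 remove [irp,owvd,qwkvb] add [kjom,imiwg,cahxj] -> 14 lines: axhsc oper eytmv cutms gqo fch mkyjo mmkg kjom imiwg cahxj tddh nipjz tgpb
Hunk 2: at line 8 remove [kjom,imiwg] add [yxsk,suiq] -> 14 lines: axhsc oper eytmv cutms gqo fch mkyjo mmkg yxsk suiq cahxj tddh nipjz tgpb
Hunk 3: at line 7 remove [mmkg] add [pysif,jajx,hjk] -> 16 lines: axhsc oper eytmv cutms gqo fch mkyjo pysif jajx hjk yxsk suiq cahxj tddh nipjz tgpb
Final line 12: suiq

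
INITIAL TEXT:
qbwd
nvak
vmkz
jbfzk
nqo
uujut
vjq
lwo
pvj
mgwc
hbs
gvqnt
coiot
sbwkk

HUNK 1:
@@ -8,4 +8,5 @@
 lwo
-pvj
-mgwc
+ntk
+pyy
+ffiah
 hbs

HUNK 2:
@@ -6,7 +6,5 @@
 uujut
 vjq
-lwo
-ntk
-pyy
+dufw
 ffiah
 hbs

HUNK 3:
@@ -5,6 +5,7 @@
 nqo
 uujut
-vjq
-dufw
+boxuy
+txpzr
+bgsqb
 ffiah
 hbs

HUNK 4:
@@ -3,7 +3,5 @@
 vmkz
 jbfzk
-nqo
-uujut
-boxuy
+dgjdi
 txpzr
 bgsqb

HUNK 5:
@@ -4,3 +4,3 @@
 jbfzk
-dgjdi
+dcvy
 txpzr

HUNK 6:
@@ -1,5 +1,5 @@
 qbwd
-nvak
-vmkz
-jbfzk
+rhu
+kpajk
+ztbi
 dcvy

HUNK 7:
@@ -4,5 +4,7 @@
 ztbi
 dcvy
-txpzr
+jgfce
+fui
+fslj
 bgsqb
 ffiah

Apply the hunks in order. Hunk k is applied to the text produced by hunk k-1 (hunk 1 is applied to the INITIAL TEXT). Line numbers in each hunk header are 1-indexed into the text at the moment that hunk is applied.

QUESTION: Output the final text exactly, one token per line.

Answer: qbwd
rhu
kpajk
ztbi
dcvy
jgfce
fui
fslj
bgsqb
ffiah
hbs
gvqnt
coiot
sbwkk

Derivation:
Hunk 1: at line 8 remove [pvj,mgwc] add [ntk,pyy,ffiah] -> 15 lines: qbwd nvak vmkz jbfzk nqo uujut vjq lwo ntk pyy ffiah hbs gvqnt coiot sbwkk
Hunk 2: at line 6 remove [lwo,ntk,pyy] add [dufw] -> 13 lines: qbwd nvak vmkz jbfzk nqo uujut vjq dufw ffiah hbs gvqnt coiot sbwkk
Hunk 3: at line 5 remove [vjq,dufw] add [boxuy,txpzr,bgsqb] -> 14 lines: qbwd nvak vmkz jbfzk nqo uujut boxuy txpzr bgsqb ffiah hbs gvqnt coiot sbwkk
Hunk 4: at line 3 remove [nqo,uujut,boxuy] add [dgjdi] -> 12 lines: qbwd nvak vmkz jbfzk dgjdi txpzr bgsqb ffiah hbs gvqnt coiot sbwkk
Hunk 5: at line 4 remove [dgjdi] add [dcvy] -> 12 lines: qbwd nvak vmkz jbfzk dcvy txpzr bgsqb ffiah hbs gvqnt coiot sbwkk
Hunk 6: at line 1 remove [nvak,vmkz,jbfzk] add [rhu,kpajk,ztbi] -> 12 lines: qbwd rhu kpajk ztbi dcvy txpzr bgsqb ffiah hbs gvqnt coiot sbwkk
Hunk 7: at line 4 remove [txpzr] add [jgfce,fui,fslj] -> 14 lines: qbwd rhu kpajk ztbi dcvy jgfce fui fslj bgsqb ffiah hbs gvqnt coiot sbwkk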